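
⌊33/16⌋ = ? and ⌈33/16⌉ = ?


33/16 = 2.0625
floor = 2
ceil = 3

floor = 2, ceil = 3


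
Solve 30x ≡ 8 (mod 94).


GCD(30, 94) = 2 divides 8
Divide: 15x ≡ 4 (mod 47)
x ≡ 41 (mod 47)


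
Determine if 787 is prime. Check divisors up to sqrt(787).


Check divisors up to sqrt(787) = 28.0535
No divisors found.
787 is prime.

Yes, 787 is prime


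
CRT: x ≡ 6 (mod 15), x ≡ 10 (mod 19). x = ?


M = 15*19 = 285
M1 = M/15 = 19, M2 = M/19 = 15
M1^(-1) mod 15 = 4, M2^(-1) mod 19 = 14
x = 6*19*4 + 10*15*14 = 2556
2556 mod 285 = 276
Check: 276 mod 15 = 6 ✓, 276 mod 19 = 10 ✓

x ≡ 276 (mod 285)


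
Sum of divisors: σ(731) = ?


Divisors of 731: 1, 17, 43, 731
Sum = 1 + 17 + 43 + 731 = 792

σ(731) = 792


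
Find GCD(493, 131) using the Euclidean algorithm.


493 = 3 * 131 + 100
131 = 1 * 100 + 31
100 = 3 * 31 + 7
31 = 4 * 7 + 3
7 = 2 * 3 + 1
3 = 3 * 1 + 0
GCD = 1


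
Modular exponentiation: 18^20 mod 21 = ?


18^1 mod 21 = 18
18^2 mod 21 = 9
18^3 mod 21 = 15
18^4 mod 21 = 18
18^5 mod 21 = 9
18^6 mod 21 = 15
18^7 mod 21 = 18
18^8 mod 21 = 9
18^9 mod 21 = 15
18^10 mod 21 = 18
18^11 mod 21 = 9
18^12 mod 21 = 15
18^13 mod 21 = 18
18^14 mod 21 = 9
18^15 mod 21 = 15
18^16 mod 21 = 18
18^17 mod 21 = 9
18^18 mod 21 = 15
18^19 mod 21 = 18
18^20 mod 21 = 9


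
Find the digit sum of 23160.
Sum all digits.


2 + 3 + 1 + 6 + 0 = 12


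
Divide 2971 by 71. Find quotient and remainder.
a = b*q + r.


2971 = 71 * 41 + 60
Check: 2911 + 60 = 2971

q = 41, r = 60


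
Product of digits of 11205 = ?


1 × 1 × 2 × 0 × 5 = 0


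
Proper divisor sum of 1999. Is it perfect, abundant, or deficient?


Proper divisors: 1
Sum = 1 = 1
1 < 1999 → deficient

s(1999) = 1 (deficient)


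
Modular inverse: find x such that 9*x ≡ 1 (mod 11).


Use the extended Euclidean algorithm on (11, 9); each row r = 11*s + 9*t:
r=11, s=1, t=0
r=9, s=0, t=1
q=1: r=2, s=1, t=-1   [11*(1) + 9*(-1) = 2]
q=4: r=1, s=-4, t=5   [11*(-4) + 9*(5) = 1]
q=2: r=0, s=9, t=-11   [11*(9) + 9*(-11) = 0]
GCD = 1 with t = 5, so 9*(5) ≡ 1 (mod 11)
Inverse = 5 mod 11 = 5
Check: 9 * 5 = 45 ≡ 1 (mod 11)

9^(-1) ≡ 5 (mod 11)


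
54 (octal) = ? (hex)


54 (base 8) = 44 (decimal)
44 (decimal) = 2C (base 16)


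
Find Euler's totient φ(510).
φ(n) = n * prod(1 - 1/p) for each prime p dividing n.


510 = 2 × 3 × 5 × 17
Prime factors: 2, 3, 5, 17
φ(510) = 510 × (1-1/2) × (1-1/3) × (1-1/5) × (1-1/17)
= 510 × 1/2 × 2/3 × 4/5 × 16/17 = 128

φ(510) = 128


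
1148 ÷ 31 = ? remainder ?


1148 = 31 * 37 + 1
Check: 1147 + 1 = 1148

q = 37, r = 1


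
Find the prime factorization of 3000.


3000 / 2 = 1500
1500 / 2 = 750
750 / 2 = 375
375 / 3 = 125
125 / 5 = 25
25 / 5 = 5
5 / 5 = 1
3000 = 2^3 × 3 × 5^3


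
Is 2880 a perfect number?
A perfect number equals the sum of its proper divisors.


Proper divisors of 2880: 1, 2, 3, 4, 5, 6, 8, 9, 10, 12, 15, 16, 18, 20, 24, 30, 32, 36, 40, 45, 48, 60, 64, 72, 80, 90, 96, 120, 144, 160, 180, 192, 240, 288, 320, 360, 480, 576, 720, 960, 1440
Sum = 1 + 2 + 3 + 4 + 5 + 6 + 8 + 9 + 10 + 12 + 15 + 16 + 18 + 20 + 24 + 30 + 32 + 36 + 40 + 45 + 48 + 60 + 64 + 72 + 80 + 90 + 96 + 120 + 144 + 160 + 180 + 192 + 240 + 288 + 320 + 360 + 480 + 576 + 720 + 960 + 1440 = 7026

No, 2880 is not perfect (7026 ≠ 2880)


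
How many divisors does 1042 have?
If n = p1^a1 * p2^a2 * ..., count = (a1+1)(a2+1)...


1042 = 2^1 × 521^1
d(1042) = (1+1) × (1+1) = 4

4 divisors


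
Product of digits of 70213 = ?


7 × 0 × 2 × 1 × 3 = 0


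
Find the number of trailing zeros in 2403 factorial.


floor(2403/5) = 480
floor(2403/25) = 96
floor(2403/125) = 19
floor(2403/625) = 3
Total = 598

598 trailing zeros


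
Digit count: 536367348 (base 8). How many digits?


536367348 in base 8 = 3776050364
Number of digits = 10

10 digits (base 8)


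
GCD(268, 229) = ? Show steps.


268 = 1 * 229 + 39
229 = 5 * 39 + 34
39 = 1 * 34 + 5
34 = 6 * 5 + 4
5 = 1 * 4 + 1
4 = 4 * 1 + 0
GCD = 1


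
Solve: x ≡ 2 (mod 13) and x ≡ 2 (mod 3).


M = 13*3 = 39
M1 = M/13 = 3, M2 = M/3 = 13
M1^(-1) mod 13 = 9, M2^(-1) mod 3 = 1
x = 2*3*9 + 2*13*1 = 80
80 mod 39 = 2
Check: 2 mod 13 = 2 ✓, 2 mod 3 = 2 ✓

x ≡ 2 (mod 39)


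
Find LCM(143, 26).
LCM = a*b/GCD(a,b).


GCD(143, 26) = 13
LCM = 143*26/13 = 3718/13 = 286

LCM = 286


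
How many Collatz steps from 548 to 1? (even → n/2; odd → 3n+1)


548 → 274 → 137 → 412 → 206 → 103 → 310 → 155 → 466 → 233 → 700 → 350 → 175 → 526 → 263 → 790 → 395 → 1186 → 593 → 1780 → 890 → 445 → 1336 → 668 → 334 → 167 → 502 → 251 → 754 → 377 → 1132 → 566 → 283 → 850 → 425 → 1276 → 638 → 319 → 958 → 479 → 1438 → 719 → 2158 → 1079 → 3238 → 1619 → 4858 → 2429 → 7288 → 3644 → 1822 → 911 → 2734 → 1367 → 4102 → 2051 → 6154 → 3077 → 9232 → 4616 → 2308 → 1154 → 577 → 1732 → 866 → 433 → 1300 → 650 → 325 → 976 → 488 → 244 → 122 → 61 → 184 → 92 → 46 → 23 → 70 → 35 → 106 → 53 → 160 → 80 → 40 → 20 → 10 → 5 → 16 → 8 → 4 → 2 → 1
Total steps = 92

92 steps


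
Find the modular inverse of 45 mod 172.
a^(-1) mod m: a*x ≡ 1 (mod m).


Use the extended Euclidean algorithm on (172, 45); each row r = 172*s + 45*t:
r=172, s=1, t=0
r=45, s=0, t=1
q=3: r=37, s=1, t=-3   [172*(1) + 45*(-3) = 37]
q=1: r=8, s=-1, t=4   [172*(-1) + 45*(4) = 8]
q=4: r=5, s=5, t=-19   [172*(5) + 45*(-19) = 5]
q=1: r=3, s=-6, t=23   [172*(-6) + 45*(23) = 3]
q=1: r=2, s=11, t=-42   [172*(11) + 45*(-42) = 2]
q=1: r=1, s=-17, t=65   [172*(-17) + 45*(65) = 1]
q=2: r=0, s=45, t=-172   [172*(45) + 45*(-172) = 0]
GCD = 1 with t = 65, so 45*(65) ≡ 1 (mod 172)
Inverse = 65 mod 172 = 65
Check: 45 * 65 = 2925 ≡ 1 (mod 172)

45^(-1) ≡ 65 (mod 172)


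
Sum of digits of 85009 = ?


8 + 5 + 0 + 0 + 9 = 22


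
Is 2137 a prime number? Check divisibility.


Check divisors up to sqrt(2137) = 46.2277
No divisors found.
2137 is prime.

Yes, 2137 is prime


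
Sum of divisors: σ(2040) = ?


Divisors of 2040: 1, 2, 3, 4, 5, 6, 8, 10, 12, 15, 17, 20, 24, 30, 34, 40, 51, 60, 68, 85, 102, 120, 136, 170, 204, 255, 340, 408, 510, 680, 1020, 2040
Sum = 1 + 2 + 3 + 4 + 5 + 6 + 8 + 10 + 12 + 15 + 17 + 20 + 24 + 30 + 34 + 40 + 51 + 60 + 68 + 85 + 102 + 120 + 136 + 170 + 204 + 255 + 340 + 408 + 510 + 680 + 1020 + 2040 = 6480

σ(2040) = 6480


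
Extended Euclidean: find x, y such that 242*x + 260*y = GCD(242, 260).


Tabular extended Euclidean (each row: r = 242*s + 260*t):
r=242, s=1, t=0
r=260, s=0, t=1
q=0: r=242, s=1, t=0   [242*(1) + 260*(0) = 242]
q=1: r=18, s=-1, t=1   [242*(-1) + 260*(1) = 18]
q=13: r=8, s=14, t=-13   [242*(14) + 260*(-13) = 8]
q=2: r=2, s=-29, t=27   [242*(-29) + 260*(27) = 2]
q=4: r=0, s=130, t=-121   [242*(130) + 260*(-121) = 0]
GCD = 2; from the row with r=2: x=-29, y=27
Check: 242*(-29) + 260*(27) = -7018 + 7020 = 2

GCD = 2, x = -29, y = 27


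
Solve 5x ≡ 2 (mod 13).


GCD(5, 13) = 1, unique solution
a^(-1) mod 13 = 8
x = 8 * 2 mod 13 = 3

x ≡ 3 (mod 13)


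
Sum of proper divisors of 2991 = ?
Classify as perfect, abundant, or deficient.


Proper divisors: 1, 3, 997
Sum = 1 + 3 + 997 = 1001
1001 < 2991 → deficient

s(2991) = 1001 (deficient)


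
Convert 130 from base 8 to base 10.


130 (base 8) = 88 (decimal)
88 (decimal) = 88 (base 10)


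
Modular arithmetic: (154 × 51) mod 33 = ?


154 × 51 = 7854
7854 mod 33 = 0


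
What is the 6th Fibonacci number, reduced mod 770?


F(k) mod 770 for k=1..6:
1, 1, 2, 3, 5, 8
F(6) mod 770 = 8


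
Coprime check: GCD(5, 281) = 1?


Euclidean algorithm:
281 = 56 * 5 + 1
5 = 5 * 1 + 0
GCD(5, 281) = 1

Yes, coprime (GCD = 1)


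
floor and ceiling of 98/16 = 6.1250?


98/16 = 6.1250
floor = 6
ceil = 7

floor = 6, ceil = 7


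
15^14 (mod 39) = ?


15^1 mod 39 = 15
15^2 mod 39 = 30
15^3 mod 39 = 21
15^4 mod 39 = 3
15^5 mod 39 = 6
15^6 mod 39 = 12
15^7 mod 39 = 24
15^8 mod 39 = 9
15^9 mod 39 = 18
15^10 mod 39 = 36
15^11 mod 39 = 33
15^12 mod 39 = 27
15^13 mod 39 = 15
15^14 mod 39 = 30


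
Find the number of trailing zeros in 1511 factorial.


floor(1511/5) = 302
floor(1511/25) = 60
floor(1511/125) = 12
floor(1511/625) = 2
Total = 376

376 trailing zeros


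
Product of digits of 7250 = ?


7 × 2 × 5 × 0 = 0


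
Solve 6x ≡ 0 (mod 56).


GCD(6, 56) = 2 divides 0
Divide: 3x ≡ 0 (mod 28)
x ≡ 0 (mod 28)


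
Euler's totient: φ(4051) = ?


4051 = 4051
Prime factors: 4051
φ(4051) = 4051 × (1-1/4051)
= 4051 × 4050/4051 = 4050

φ(4051) = 4050


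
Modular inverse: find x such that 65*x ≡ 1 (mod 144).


Use the extended Euclidean algorithm on (144, 65); each row r = 144*s + 65*t:
r=144, s=1, t=0
r=65, s=0, t=1
q=2: r=14, s=1, t=-2   [144*(1) + 65*(-2) = 14]
q=4: r=9, s=-4, t=9   [144*(-4) + 65*(9) = 9]
q=1: r=5, s=5, t=-11   [144*(5) + 65*(-11) = 5]
q=1: r=4, s=-9, t=20   [144*(-9) + 65*(20) = 4]
q=1: r=1, s=14, t=-31   [144*(14) + 65*(-31) = 1]
q=4: r=0, s=-65, t=144   [144*(-65) + 65*(144) = 0]
GCD = 1 with t = -31, so 65*(-31) ≡ 1 (mod 144)
Inverse = -31 mod 144 = 113
Check: 65 * 113 = 7345 ≡ 1 (mod 144)

65^(-1) ≡ 113 (mod 144)


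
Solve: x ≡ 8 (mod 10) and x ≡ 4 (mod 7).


M = 10*7 = 70
M1 = M/10 = 7, M2 = M/7 = 10
M1^(-1) mod 10 = 3, M2^(-1) mod 7 = 5
x = 8*7*3 + 4*10*5 = 368
368 mod 70 = 18
Check: 18 mod 10 = 8 ✓, 18 mod 7 = 4 ✓

x ≡ 18 (mod 70)


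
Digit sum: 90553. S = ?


9 + 0 + 5 + 5 + 3 = 22


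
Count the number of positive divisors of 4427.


4427 = 19^1 × 233^1
d(4427) = (1+1) × (1+1) = 4

4 divisors


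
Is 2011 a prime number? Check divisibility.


Check divisors up to sqrt(2011) = 44.8442
No divisors found.
2011 is prime.

Yes, 2011 is prime


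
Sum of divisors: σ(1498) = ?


Divisors of 1498: 1, 2, 7, 14, 107, 214, 749, 1498
Sum = 1 + 2 + 7 + 14 + 107 + 214 + 749 + 1498 = 2592

σ(1498) = 2592


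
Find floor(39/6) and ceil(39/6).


39/6 = 6.5000
floor = 6
ceil = 7

floor = 6, ceil = 7


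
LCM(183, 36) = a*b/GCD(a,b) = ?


GCD(183, 36) = 3
LCM = 183*36/3 = 6588/3 = 2196

LCM = 2196


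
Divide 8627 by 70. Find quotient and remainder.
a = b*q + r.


8627 = 70 * 123 + 17
Check: 8610 + 17 = 8627

q = 123, r = 17


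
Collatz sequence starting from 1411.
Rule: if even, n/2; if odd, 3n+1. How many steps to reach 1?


1411 → 4234 → 2117 → 6352 → 3176 → 1588 → 794 → 397 → 1192 → 596 → 298 → 149 → 448 → 224 → 112 → 56 → 28 → 14 → 7 → 22 → 11 → 34 → 17 → 52 → 26 → 13 → 40 → 20 → 10 → 5 → 16 → 8 → 4 → 2 → 1
Total steps = 34

34 steps


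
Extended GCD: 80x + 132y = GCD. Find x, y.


Tabular extended Euclidean (each row: r = 80*s + 132*t):
r=80, s=1, t=0
r=132, s=0, t=1
q=0: r=80, s=1, t=0   [80*(1) + 132*(0) = 80]
q=1: r=52, s=-1, t=1   [80*(-1) + 132*(1) = 52]
q=1: r=28, s=2, t=-1   [80*(2) + 132*(-1) = 28]
q=1: r=24, s=-3, t=2   [80*(-3) + 132*(2) = 24]
q=1: r=4, s=5, t=-3   [80*(5) + 132*(-3) = 4]
q=6: r=0, s=-33, t=20   [80*(-33) + 132*(20) = 0]
GCD = 4; from the row with r=4: x=5, y=-3
Check: 80*(5) + 132*(-3) = 400 - 396 = 4

GCD = 4, x = 5, y = -3


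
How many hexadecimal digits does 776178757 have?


776178757 in base 16 = 2E438C45
Number of digits = 8

8 digits (base 16)


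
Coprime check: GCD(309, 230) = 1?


Euclidean algorithm:
309 = 1 * 230 + 79
230 = 2 * 79 + 72
79 = 1 * 72 + 7
72 = 10 * 7 + 2
7 = 3 * 2 + 1
2 = 2 * 1 + 0
GCD(309, 230) = 1

Yes, coprime (GCD = 1)


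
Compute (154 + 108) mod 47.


154 + 108 = 262
262 mod 47 = 27


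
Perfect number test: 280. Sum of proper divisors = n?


Proper divisors of 280: 1, 2, 4, 5, 7, 8, 10, 14, 20, 28, 35, 40, 56, 70, 140
Sum = 1 + 2 + 4 + 5 + 7 + 8 + 10 + 14 + 20 + 28 + 35 + 40 + 56 + 70 + 140 = 440

No, 280 is not perfect (440 ≠ 280)


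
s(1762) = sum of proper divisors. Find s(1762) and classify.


Proper divisors: 1, 2, 881
Sum = 1 + 2 + 881 = 884
884 < 1762 → deficient

s(1762) = 884 (deficient)


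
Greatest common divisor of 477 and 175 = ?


477 = 2 * 175 + 127
175 = 1 * 127 + 48
127 = 2 * 48 + 31
48 = 1 * 31 + 17
31 = 1 * 17 + 14
17 = 1 * 14 + 3
14 = 4 * 3 + 2
3 = 1 * 2 + 1
2 = 2 * 1 + 0
GCD = 1


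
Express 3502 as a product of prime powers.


3502 / 2 = 1751
1751 / 17 = 103
103 / 103 = 1
3502 = 2 × 17 × 103


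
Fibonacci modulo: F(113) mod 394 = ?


F(k) mod 394 for k=1..113:
1, 1, 2, 3, 5, 8, 13, 21, 34, 55, 89, 144, 233, 377, 216, 199, 21, 220, 241, 67, 308, 375, 289, 270, 165, 41, 206, 247, 59, 306, 365, 277, 248, 131, 379, 116, 101, 217, 318, 141, 65, 206, 271, 83, 354, 43, 3, 46, 49, 95, 144, 239, 383, 228, 217, 51, 268, 319, 193, 118, 311, 35, 346, 381, 333, 320, 259, 185, 50, 235, 285, 126, 17, 143, 160, 303, 69, 372, 47, 25, 72, 97, 169, 266, 41, 307, 348, 261, 215, 82, 297, 379, 282, 267, 155, 28, 183, 211, 0, 211, 211, 28, 239, 267, 112, 379, 97, 82, 179, 261, 46, 307, 353
F(113) mod 394 = 353


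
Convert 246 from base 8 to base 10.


246 (base 8) = 166 (decimal)
166 (decimal) = 166 (base 10)


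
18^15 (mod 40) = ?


18^1 mod 40 = 18
18^2 mod 40 = 4
18^3 mod 40 = 32
18^4 mod 40 = 16
18^5 mod 40 = 8
18^6 mod 40 = 24
18^7 mod 40 = 32
18^8 mod 40 = 16
18^9 mod 40 = 8
18^10 mod 40 = 24
18^11 mod 40 = 32
18^12 mod 40 = 16
18^13 mod 40 = 8
18^14 mod 40 = 24
18^15 mod 40 = 32


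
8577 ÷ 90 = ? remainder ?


8577 = 90 * 95 + 27
Check: 8550 + 27 = 8577

q = 95, r = 27


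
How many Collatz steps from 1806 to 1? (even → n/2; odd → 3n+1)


1806 → 903 → 2710 → 1355 → 4066 → 2033 → 6100 → 3050 → 1525 → 4576 → 2288 → 1144 → 572 → 286 → 143 → 430 → 215 → 646 → 323 → 970 → 485 → 1456 → 728 → 364 → 182 → 91 → 274 → 137 → 412 → 206 → 103 → 310 → 155 → 466 → 233 → 700 → 350 → 175 → 526 → 263 → 790 → 395 → 1186 → 593 → 1780 → 890 → 445 → 1336 → 668 → 334 → 167 → 502 → 251 → 754 → 377 → 1132 → 566 → 283 → 850 → 425 → 1276 → 638 → 319 → 958 → 479 → 1438 → 719 → 2158 → 1079 → 3238 → 1619 → 4858 → 2429 → 7288 → 3644 → 1822 → 911 → 2734 → 1367 → 4102 → 2051 → 6154 → 3077 → 9232 → 4616 → 2308 → 1154 → 577 → 1732 → 866 → 433 → 1300 → 650 → 325 → 976 → 488 → 244 → 122 → 61 → 184 → 92 → 46 → 23 → 70 → 35 → 106 → 53 → 160 → 80 → 40 → 20 → 10 → 5 → 16 → 8 → 4 → 2 → 1
Total steps = 117

117 steps


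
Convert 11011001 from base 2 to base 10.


11011001 (base 2) = 217 (decimal)
217 (decimal) = 217 (base 10)


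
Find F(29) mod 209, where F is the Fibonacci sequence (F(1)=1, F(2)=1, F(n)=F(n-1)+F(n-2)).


F(k) mod 209 for k=1..29:
1, 1, 2, 3, 5, 8, 13, 21, 34, 55, 89, 144, 24, 168, 192, 151, 134, 76, 1, 77, 78, 155, 24, 179, 203, 173, 167, 131, 89
F(29) mod 209 = 89


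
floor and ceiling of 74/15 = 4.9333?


74/15 = 4.9333
floor = 4
ceil = 5

floor = 4, ceil = 5


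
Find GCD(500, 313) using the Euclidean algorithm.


500 = 1 * 313 + 187
313 = 1 * 187 + 126
187 = 1 * 126 + 61
126 = 2 * 61 + 4
61 = 15 * 4 + 1
4 = 4 * 1 + 0
GCD = 1


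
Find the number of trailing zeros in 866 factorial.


floor(866/5) = 173
floor(866/25) = 34
floor(866/125) = 6
floor(866/625) = 1
Total = 214

214 trailing zeros


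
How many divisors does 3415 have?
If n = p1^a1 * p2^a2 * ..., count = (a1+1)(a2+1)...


3415 = 5^1 × 683^1
d(3415) = (1+1) × (1+1) = 4

4 divisors


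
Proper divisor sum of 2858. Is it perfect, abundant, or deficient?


Proper divisors: 1, 2, 1429
Sum = 1 + 2 + 1429 = 1432
1432 < 2858 → deficient

s(2858) = 1432 (deficient)


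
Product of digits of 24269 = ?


2 × 4 × 2 × 6 × 9 = 864


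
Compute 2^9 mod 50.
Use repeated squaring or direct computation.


2^1 mod 50 = 2
2^2 mod 50 = 4
2^3 mod 50 = 8
2^4 mod 50 = 16
2^5 mod 50 = 32
2^6 mod 50 = 14
2^7 mod 50 = 28
2^8 mod 50 = 6
2^9 mod 50 = 12


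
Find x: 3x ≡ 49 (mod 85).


GCD(3, 85) = 1, unique solution
a^(-1) mod 85 = 57
x = 57 * 49 mod 85 = 73

x ≡ 73 (mod 85)


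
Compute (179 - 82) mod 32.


179 - 82 = 97
97 mod 32 = 1


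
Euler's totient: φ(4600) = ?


4600 = 2^3 × 5^2 × 23
Prime factors: 2, 5, 23
φ(4600) = 4600 × (1-1/2) × (1-1/5) × (1-1/23)
= 4600 × 1/2 × 4/5 × 22/23 = 1760

φ(4600) = 1760


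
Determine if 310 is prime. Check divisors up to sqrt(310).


310 / 2 = 155 (exact division)
310 is NOT prime.

No, 310 is not prime


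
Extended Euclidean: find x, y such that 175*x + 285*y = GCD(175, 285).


Tabular extended Euclidean (each row: r = 175*s + 285*t):
r=175, s=1, t=0
r=285, s=0, t=1
q=0: r=175, s=1, t=0   [175*(1) + 285*(0) = 175]
q=1: r=110, s=-1, t=1   [175*(-1) + 285*(1) = 110]
q=1: r=65, s=2, t=-1   [175*(2) + 285*(-1) = 65]
q=1: r=45, s=-3, t=2   [175*(-3) + 285*(2) = 45]
q=1: r=20, s=5, t=-3   [175*(5) + 285*(-3) = 20]
q=2: r=5, s=-13, t=8   [175*(-13) + 285*(8) = 5]
q=4: r=0, s=57, t=-35   [175*(57) + 285*(-35) = 0]
GCD = 5; from the row with r=5: x=-13, y=8
Check: 175*(-13) + 285*(8) = -2275 + 2280 = 5

GCD = 5, x = -13, y = 8


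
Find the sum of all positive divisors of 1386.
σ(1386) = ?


Divisors of 1386: 1, 2, 3, 6, 7, 9, 11, 14, 18, 21, 22, 33, 42, 63, 66, 77, 99, 126, 154, 198, 231, 462, 693, 1386
Sum = 1 + 2 + 3 + 6 + 7 + 9 + 11 + 14 + 18 + 21 + 22 + 33 + 42 + 63 + 66 + 77 + 99 + 126 + 154 + 198 + 231 + 462 + 693 + 1386 = 3744

σ(1386) = 3744


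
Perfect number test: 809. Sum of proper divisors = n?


Proper divisors of 809: 1
Sum = 1 = 1

No, 809 is not perfect (1 ≠ 809)


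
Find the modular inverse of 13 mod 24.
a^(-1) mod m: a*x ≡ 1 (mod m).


Use the extended Euclidean algorithm on (24, 13); each row r = 24*s + 13*t:
r=24, s=1, t=0
r=13, s=0, t=1
q=1: r=11, s=1, t=-1   [24*(1) + 13*(-1) = 11]
q=1: r=2, s=-1, t=2   [24*(-1) + 13*(2) = 2]
q=5: r=1, s=6, t=-11   [24*(6) + 13*(-11) = 1]
q=2: r=0, s=-13, t=24   [24*(-13) + 13*(24) = 0]
GCD = 1 with t = -11, so 13*(-11) ≡ 1 (mod 24)
Inverse = -11 mod 24 = 13
Check: 13 * 13 = 169 ≡ 1 (mod 24)

13^(-1) ≡ 13 (mod 24)


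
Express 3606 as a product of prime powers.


3606 / 2 = 1803
1803 / 3 = 601
601 / 601 = 1
3606 = 2 × 3 × 601


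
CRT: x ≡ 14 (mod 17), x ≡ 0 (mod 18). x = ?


M = 17*18 = 306
M1 = M/17 = 18, M2 = M/18 = 17
M1^(-1) mod 17 = 1, M2^(-1) mod 18 = 17
x = 14*18*1 + 0*17*17 = 252
252 mod 306 = 252
Check: 252 mod 17 = 14 ✓, 252 mod 18 = 0 ✓

x ≡ 252 (mod 306)


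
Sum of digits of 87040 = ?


8 + 7 + 0 + 4 + 0 = 19


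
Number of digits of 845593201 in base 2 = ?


845593201 in base 2 = 110010011001101011101001110001
Number of digits = 30

30 digits (base 2)


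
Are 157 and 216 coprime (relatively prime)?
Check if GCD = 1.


Euclidean algorithm:
216 = 1 * 157 + 59
157 = 2 * 59 + 39
59 = 1 * 39 + 20
39 = 1 * 20 + 19
20 = 1 * 19 + 1
19 = 19 * 1 + 0
GCD(157, 216) = 1

Yes, coprime (GCD = 1)


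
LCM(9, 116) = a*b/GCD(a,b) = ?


GCD(9, 116) = 1
LCM = 9*116/1 = 1044/1 = 1044

LCM = 1044


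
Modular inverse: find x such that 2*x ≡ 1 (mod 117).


Use the extended Euclidean algorithm on (117, 2); each row r = 117*s + 2*t:
r=117, s=1, t=0
r=2, s=0, t=1
q=58: r=1, s=1, t=-58   [117*(1) + 2*(-58) = 1]
q=2: r=0, s=-2, t=117   [117*(-2) + 2*(117) = 0]
GCD = 1 with t = -58, so 2*(-58) ≡ 1 (mod 117)
Inverse = -58 mod 117 = 59
Check: 2 * 59 = 118 ≡ 1 (mod 117)

2^(-1) ≡ 59 (mod 117)


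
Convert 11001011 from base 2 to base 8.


11001011 (base 2) = 203 (decimal)
203 (decimal) = 313 (base 8)


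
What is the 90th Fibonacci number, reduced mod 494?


F(k) mod 494 for k=1..90:
1, 1, 2, 3, 5, 8, 13, 21, 34, 55, 89, 144, 233, 377, 116, 493, 115, 114, 229, 343, 78, 421, 5, 426, 431, 363, 300, 169, 469, 144, 119, 263, 382, 151, 39, 190, 229, 419, 154, 79, 233, 312, 51, 363, 414, 283, 203, 486, 195, 187, 382, 75, 457, 38, 1, 39, 40, 79, 119, 198, 317, 21, 338, 359, 203, 68, 271, 339, 116, 455, 77, 38, 115, 153, 268, 421, 195, 122, 317, 439, 262, 207, 469, 182, 157, 339, 2, 341, 343, 190
F(90) mod 494 = 190


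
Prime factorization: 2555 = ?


2555 / 5 = 511
511 / 7 = 73
73 / 73 = 1
2555 = 5 × 7 × 73


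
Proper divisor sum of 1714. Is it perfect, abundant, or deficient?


Proper divisors: 1, 2, 857
Sum = 1 + 2 + 857 = 860
860 < 1714 → deficient

s(1714) = 860 (deficient)


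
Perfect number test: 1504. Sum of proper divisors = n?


Proper divisors of 1504: 1, 2, 4, 8, 16, 32, 47, 94, 188, 376, 752
Sum = 1 + 2 + 4 + 8 + 16 + 32 + 47 + 94 + 188 + 376 + 752 = 1520

No, 1504 is not perfect (1520 ≠ 1504)


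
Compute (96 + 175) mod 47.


96 + 175 = 271
271 mod 47 = 36


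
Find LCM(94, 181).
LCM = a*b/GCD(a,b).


GCD(94, 181) = 1
LCM = 94*181/1 = 17014/1 = 17014

LCM = 17014


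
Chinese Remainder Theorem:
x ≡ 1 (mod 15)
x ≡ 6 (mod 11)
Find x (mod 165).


M = 15*11 = 165
M1 = M/15 = 11, M2 = M/11 = 15
M1^(-1) mod 15 = 11, M2^(-1) mod 11 = 3
x = 1*11*11 + 6*15*3 = 391
391 mod 165 = 61
Check: 61 mod 15 = 1 ✓, 61 mod 11 = 6 ✓

x ≡ 61 (mod 165)


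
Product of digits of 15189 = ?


1 × 5 × 1 × 8 × 9 = 360


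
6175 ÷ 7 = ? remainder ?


6175 = 7 * 882 + 1
Check: 6174 + 1 = 6175

q = 882, r = 1


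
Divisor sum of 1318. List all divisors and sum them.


Divisors of 1318: 1, 2, 659, 1318
Sum = 1 + 2 + 659 + 1318 = 1980

σ(1318) = 1980


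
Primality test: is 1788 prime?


1788 / 2 = 894 (exact division)
1788 is NOT prime.

No, 1788 is not prime


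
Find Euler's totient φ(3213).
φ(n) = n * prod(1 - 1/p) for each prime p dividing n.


3213 = 3^3 × 7 × 17
Prime factors: 3, 7, 17
φ(3213) = 3213 × (1-1/3) × (1-1/7) × (1-1/17)
= 3213 × 2/3 × 6/7 × 16/17 = 1728

φ(3213) = 1728


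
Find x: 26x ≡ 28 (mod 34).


GCD(26, 34) = 2 divides 28
Divide: 13x ≡ 14 (mod 17)
x ≡ 5 (mod 17)


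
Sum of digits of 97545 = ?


9 + 7 + 5 + 4 + 5 = 30


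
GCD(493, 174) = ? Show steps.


493 = 2 * 174 + 145
174 = 1 * 145 + 29
145 = 5 * 29 + 0
GCD = 29


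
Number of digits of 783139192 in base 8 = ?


783139192 in base 8 = 5653340570
Number of digits = 10

10 digits (base 8)


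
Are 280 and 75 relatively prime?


Euclidean algorithm:
280 = 3 * 75 + 55
75 = 1 * 55 + 20
55 = 2 * 20 + 15
20 = 1 * 15 + 5
15 = 3 * 5 + 0
GCD(280, 75) = 5

No, not coprime (GCD = 5)


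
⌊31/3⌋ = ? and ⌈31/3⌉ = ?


31/3 = 10.3333
floor = 10
ceil = 11

floor = 10, ceil = 11


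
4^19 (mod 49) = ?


4^1 mod 49 = 4
4^2 mod 49 = 16
4^3 mod 49 = 15
4^4 mod 49 = 11
4^5 mod 49 = 44
4^6 mod 49 = 29
4^7 mod 49 = 18
4^8 mod 49 = 23
4^9 mod 49 = 43
4^10 mod 49 = 25
4^11 mod 49 = 2
4^12 mod 49 = 8
4^13 mod 49 = 32
4^14 mod 49 = 30
4^15 mod 49 = 22
4^16 mod 49 = 39
4^17 mod 49 = 9
4^18 mod 49 = 36
4^19 mod 49 = 46


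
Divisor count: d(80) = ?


80 = 2^4 × 5^1
d(80) = (4+1) × (1+1) = 10

10 divisors


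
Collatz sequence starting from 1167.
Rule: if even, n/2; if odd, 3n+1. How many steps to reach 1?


1167 → 3502 → 1751 → 5254 → 2627 → 7882 → 3941 → 11824 → 5912 → 2956 → 1478 → 739 → 2218 → 1109 → 3328 → 1664 → 832 → 416 → 208 → 104 → 52 → 26 → 13 → 40 → 20 → 10 → 5 → 16 → 8 → 4 → 2 → 1
Total steps = 31

31 steps


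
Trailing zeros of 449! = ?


floor(449/5) = 89
floor(449/25) = 17
floor(449/125) = 3
Total = 109

109 trailing zeros


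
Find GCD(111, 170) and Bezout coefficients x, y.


Tabular extended Euclidean (each row: r = 111*s + 170*t):
r=111, s=1, t=0
r=170, s=0, t=1
q=0: r=111, s=1, t=0   [111*(1) + 170*(0) = 111]
q=1: r=59, s=-1, t=1   [111*(-1) + 170*(1) = 59]
q=1: r=52, s=2, t=-1   [111*(2) + 170*(-1) = 52]
q=1: r=7, s=-3, t=2   [111*(-3) + 170*(2) = 7]
q=7: r=3, s=23, t=-15   [111*(23) + 170*(-15) = 3]
q=2: r=1, s=-49, t=32   [111*(-49) + 170*(32) = 1]
q=3: r=0, s=170, t=-111   [111*(170) + 170*(-111) = 0]
GCD = 1; from the row with r=1: x=-49, y=32
Check: 111*(-49) + 170*(32) = -5439 + 5440 = 1

GCD = 1, x = -49, y = 32


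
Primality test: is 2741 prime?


Check divisors up to sqrt(2741) = 52.3546
No divisors found.
2741 is prime.

Yes, 2741 is prime


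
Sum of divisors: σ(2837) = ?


Divisors of 2837: 1, 2837
Sum = 1 + 2837 = 2838

σ(2837) = 2838


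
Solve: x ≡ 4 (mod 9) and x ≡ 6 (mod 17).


M = 9*17 = 153
M1 = M/9 = 17, M2 = M/17 = 9
M1^(-1) mod 9 = 8, M2^(-1) mod 17 = 2
x = 4*17*8 + 6*9*2 = 652
652 mod 153 = 40
Check: 40 mod 9 = 4 ✓, 40 mod 17 = 6 ✓

x ≡ 40 (mod 153)


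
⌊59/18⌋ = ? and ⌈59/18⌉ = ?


59/18 = 3.2778
floor = 3
ceil = 4

floor = 3, ceil = 4


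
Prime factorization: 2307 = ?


2307 / 3 = 769
769 / 769 = 1
2307 = 3 × 769


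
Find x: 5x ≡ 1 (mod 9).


GCD(5, 9) = 1, unique solution
a^(-1) mod 9 = 2
x = 2 * 1 mod 9 = 2

x ≡ 2 (mod 9)


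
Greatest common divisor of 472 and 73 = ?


472 = 6 * 73 + 34
73 = 2 * 34 + 5
34 = 6 * 5 + 4
5 = 1 * 4 + 1
4 = 4 * 1 + 0
GCD = 1


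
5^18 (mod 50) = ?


5^1 mod 50 = 5
5^2 mod 50 = 25
5^3 mod 50 = 25
5^4 mod 50 = 25
5^5 mod 50 = 25
5^6 mod 50 = 25
5^7 mod 50 = 25
5^8 mod 50 = 25
5^9 mod 50 = 25
5^10 mod 50 = 25
5^11 mod 50 = 25
5^12 mod 50 = 25
5^13 mod 50 = 25
5^14 mod 50 = 25
5^15 mod 50 = 25
5^16 mod 50 = 25
5^17 mod 50 = 25
5^18 mod 50 = 25


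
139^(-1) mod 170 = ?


Use the extended Euclidean algorithm on (170, 139); each row r = 170*s + 139*t:
r=170, s=1, t=0
r=139, s=0, t=1
q=1: r=31, s=1, t=-1   [170*(1) + 139*(-1) = 31]
q=4: r=15, s=-4, t=5   [170*(-4) + 139*(5) = 15]
q=2: r=1, s=9, t=-11   [170*(9) + 139*(-11) = 1]
q=15: r=0, s=-139, t=170   [170*(-139) + 139*(170) = 0]
GCD = 1 with t = -11, so 139*(-11) ≡ 1 (mod 170)
Inverse = -11 mod 170 = 159
Check: 139 * 159 = 22101 ≡ 1 (mod 170)

139^(-1) ≡ 159 (mod 170)


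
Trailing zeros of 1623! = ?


floor(1623/5) = 324
floor(1623/25) = 64
floor(1623/125) = 12
floor(1623/625) = 2
Total = 402

402 trailing zeros


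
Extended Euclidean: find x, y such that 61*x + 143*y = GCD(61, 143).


Tabular extended Euclidean (each row: r = 61*s + 143*t):
r=61, s=1, t=0
r=143, s=0, t=1
q=0: r=61, s=1, t=0   [61*(1) + 143*(0) = 61]
q=2: r=21, s=-2, t=1   [61*(-2) + 143*(1) = 21]
q=2: r=19, s=5, t=-2   [61*(5) + 143*(-2) = 19]
q=1: r=2, s=-7, t=3   [61*(-7) + 143*(3) = 2]
q=9: r=1, s=68, t=-29   [61*(68) + 143*(-29) = 1]
q=2: r=0, s=-143, t=61   [61*(-143) + 143*(61) = 0]
GCD = 1; from the row with r=1: x=68, y=-29
Check: 61*(68) + 143*(-29) = 4148 - 4147 = 1

GCD = 1, x = 68, y = -29


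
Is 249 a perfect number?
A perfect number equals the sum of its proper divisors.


Proper divisors of 249: 1, 3, 83
Sum = 1 + 3 + 83 = 87

No, 249 is not perfect (87 ≠ 249)


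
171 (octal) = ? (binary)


171 (base 8) = 121 (decimal)
121 (decimal) = 1111001 (base 2)


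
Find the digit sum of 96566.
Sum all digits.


9 + 6 + 5 + 6 + 6 = 32


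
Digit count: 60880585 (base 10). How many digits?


60880585 has 8 digits in base 10
floor(log10(60880585)) + 1 = floor(7.7845) + 1 = 8

8 digits (base 10)


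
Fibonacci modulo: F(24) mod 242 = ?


F(k) mod 242 for k=1..24:
1, 1, 2, 3, 5, 8, 13, 21, 34, 55, 89, 144, 233, 135, 126, 19, 145, 164, 67, 231, 56, 45, 101, 146
F(24) mod 242 = 146


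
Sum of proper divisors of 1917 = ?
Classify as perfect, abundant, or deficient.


Proper divisors: 1, 3, 9, 27, 71, 213, 639
Sum = 1 + 3 + 9 + 27 + 71 + 213 + 639 = 963
963 < 1917 → deficient

s(1917) = 963 (deficient)


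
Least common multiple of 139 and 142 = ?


GCD(139, 142) = 1
LCM = 139*142/1 = 19738/1 = 19738

LCM = 19738


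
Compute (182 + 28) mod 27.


182 + 28 = 210
210 mod 27 = 21


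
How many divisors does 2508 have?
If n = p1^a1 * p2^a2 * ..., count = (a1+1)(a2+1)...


2508 = 2^2 × 3^1 × 11^1 × 19^1
d(2508) = (2+1) × (1+1) × (1+1) × (1+1) = 24

24 divisors


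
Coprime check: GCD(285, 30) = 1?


Euclidean algorithm:
285 = 9 * 30 + 15
30 = 2 * 15 + 0
GCD(285, 30) = 15

No, not coprime (GCD = 15)


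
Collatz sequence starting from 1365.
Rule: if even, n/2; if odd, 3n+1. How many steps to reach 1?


1365 → 4096 → 2048 → 1024 → 512 → 256 → 128 → 64 → 32 → 16 → 8 → 4 → 2 → 1
Total steps = 13

13 steps


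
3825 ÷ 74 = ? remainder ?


3825 = 74 * 51 + 51
Check: 3774 + 51 = 3825

q = 51, r = 51


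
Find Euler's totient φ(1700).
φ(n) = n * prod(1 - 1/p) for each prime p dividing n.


1700 = 2^2 × 5^2 × 17
Prime factors: 2, 5, 17
φ(1700) = 1700 × (1-1/2) × (1-1/5) × (1-1/17)
= 1700 × 1/2 × 4/5 × 16/17 = 640

φ(1700) = 640


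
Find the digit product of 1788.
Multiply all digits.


1 × 7 × 8 × 8 = 448


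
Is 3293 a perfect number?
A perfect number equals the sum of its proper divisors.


Proper divisors of 3293: 1, 37, 89
Sum = 1 + 37 + 89 = 127

No, 3293 is not perfect (127 ≠ 3293)


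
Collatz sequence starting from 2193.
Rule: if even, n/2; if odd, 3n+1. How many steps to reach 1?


2193 → 6580 → 3290 → 1645 → 4936 → 2468 → 1234 → 617 → 1852 → 926 → 463 → 1390 → 695 → 2086 → 1043 → 3130 → 1565 → 4696 → 2348 → 1174 → 587 → 1762 → 881 → 2644 → 1322 → 661 → 1984 → 992 → 496 → 248 → 124 → 62 → 31 → 94 → 47 → 142 → 71 → 214 → 107 → 322 → 161 → 484 → 242 → 121 → 364 → 182 → 91 → 274 → 137 → 412 → 206 → 103 → 310 → 155 → 466 → 233 → 700 → 350 → 175 → 526 → 263 → 790 → 395 → 1186 → 593 → 1780 → 890 → 445 → 1336 → 668 → 334 → 167 → 502 → 251 → 754 → 377 → 1132 → 566 → 283 → 850 → 425 → 1276 → 638 → 319 → 958 → 479 → 1438 → 719 → 2158 → 1079 → 3238 → 1619 → 4858 → 2429 → 7288 → 3644 → 1822 → 911 → 2734 → 1367 → 4102 → 2051 → 6154 → 3077 → 9232 → 4616 → 2308 → 1154 → 577 → 1732 → 866 → 433 → 1300 → 650 → 325 → 976 → 488 → 244 → 122 → 61 → 184 → 92 → 46 → 23 → 70 → 35 → 106 → 53 → 160 → 80 → 40 → 20 → 10 → 5 → 16 → 8 → 4 → 2 → 1
Total steps = 138

138 steps


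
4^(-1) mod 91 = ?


Use the extended Euclidean algorithm on (91, 4); each row r = 91*s + 4*t:
r=91, s=1, t=0
r=4, s=0, t=1
q=22: r=3, s=1, t=-22   [91*(1) + 4*(-22) = 3]
q=1: r=1, s=-1, t=23   [91*(-1) + 4*(23) = 1]
q=3: r=0, s=4, t=-91   [91*(4) + 4*(-91) = 0]
GCD = 1 with t = 23, so 4*(23) ≡ 1 (mod 91)
Inverse = 23 mod 91 = 23
Check: 4 * 23 = 92 ≡ 1 (mod 91)

4^(-1) ≡ 23 (mod 91)


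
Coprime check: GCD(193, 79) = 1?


Euclidean algorithm:
193 = 2 * 79 + 35
79 = 2 * 35 + 9
35 = 3 * 9 + 8
9 = 1 * 8 + 1
8 = 8 * 1 + 0
GCD(193, 79) = 1

Yes, coprime (GCD = 1)


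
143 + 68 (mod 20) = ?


143 + 68 = 211
211 mod 20 = 11


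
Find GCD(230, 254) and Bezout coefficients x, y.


Tabular extended Euclidean (each row: r = 230*s + 254*t):
r=230, s=1, t=0
r=254, s=0, t=1
q=0: r=230, s=1, t=0   [230*(1) + 254*(0) = 230]
q=1: r=24, s=-1, t=1   [230*(-1) + 254*(1) = 24]
q=9: r=14, s=10, t=-9   [230*(10) + 254*(-9) = 14]
q=1: r=10, s=-11, t=10   [230*(-11) + 254*(10) = 10]
q=1: r=4, s=21, t=-19   [230*(21) + 254*(-19) = 4]
q=2: r=2, s=-53, t=48   [230*(-53) + 254*(48) = 2]
q=2: r=0, s=127, t=-115   [230*(127) + 254*(-115) = 0]
GCD = 2; from the row with r=2: x=-53, y=48
Check: 230*(-53) + 254*(48) = -12190 + 12192 = 2

GCD = 2, x = -53, y = 48


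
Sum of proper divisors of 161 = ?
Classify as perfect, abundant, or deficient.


Proper divisors: 1, 7, 23
Sum = 1 + 7 + 23 = 31
31 < 161 → deficient

s(161) = 31 (deficient)


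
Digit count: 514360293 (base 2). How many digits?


514360293 in base 2 = 11110101010001000001111100101
Number of digits = 29

29 digits (base 2)


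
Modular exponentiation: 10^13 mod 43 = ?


10^1 mod 43 = 10
10^2 mod 43 = 14
10^3 mod 43 = 11
10^4 mod 43 = 24
10^5 mod 43 = 25
10^6 mod 43 = 35
10^7 mod 43 = 6
10^8 mod 43 = 17
10^9 mod 43 = 41
10^10 mod 43 = 23
10^11 mod 43 = 15
10^12 mod 43 = 21
10^13 mod 43 = 38


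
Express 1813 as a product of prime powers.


1813 / 7 = 259
259 / 7 = 37
37 / 37 = 1
1813 = 7^2 × 37


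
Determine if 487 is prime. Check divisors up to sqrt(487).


Check divisors up to sqrt(487) = 22.0681
No divisors found.
487 is prime.

Yes, 487 is prime


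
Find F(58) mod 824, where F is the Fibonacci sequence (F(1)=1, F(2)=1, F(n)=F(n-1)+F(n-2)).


F(k) mod 824 for k=1..58:
1, 1, 2, 3, 5, 8, 13, 21, 34, 55, 89, 144, 233, 377, 610, 163, 773, 112, 61, 173, 234, 407, 641, 224, 41, 265, 306, 571, 53, 624, 677, 477, 330, 807, 313, 296, 609, 81, 690, 771, 637, 584, 397, 157, 554, 711, 441, 328, 769, 273, 218, 491, 709, 376, 261, 637, 74, 711
F(58) mod 824 = 711


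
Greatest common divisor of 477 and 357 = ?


477 = 1 * 357 + 120
357 = 2 * 120 + 117
120 = 1 * 117 + 3
117 = 39 * 3 + 0
GCD = 3


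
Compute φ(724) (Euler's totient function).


724 = 2^2 × 181
Prime factors: 2, 181
φ(724) = 724 × (1-1/2) × (1-1/181)
= 724 × 1/2 × 180/181 = 360

φ(724) = 360


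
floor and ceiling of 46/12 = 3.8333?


46/12 = 3.8333
floor = 3
ceil = 4

floor = 3, ceil = 4


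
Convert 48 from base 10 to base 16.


48 (base 10) = 48 (decimal)
48 (decimal) = 30 (base 16)


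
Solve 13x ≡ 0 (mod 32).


GCD(13, 32) = 1, unique solution
a^(-1) mod 32 = 5
x = 5 * 0 mod 32 = 0

x ≡ 0 (mod 32)


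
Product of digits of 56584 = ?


5 × 6 × 5 × 8 × 4 = 4800


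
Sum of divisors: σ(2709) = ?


Divisors of 2709: 1, 3, 7, 9, 21, 43, 63, 129, 301, 387, 903, 2709
Sum = 1 + 3 + 7 + 9 + 21 + 43 + 63 + 129 + 301 + 387 + 903 + 2709 = 4576

σ(2709) = 4576


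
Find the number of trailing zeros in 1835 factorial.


floor(1835/5) = 367
floor(1835/25) = 73
floor(1835/125) = 14
floor(1835/625) = 2
Total = 456

456 trailing zeros


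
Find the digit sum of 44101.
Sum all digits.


4 + 4 + 1 + 0 + 1 = 10


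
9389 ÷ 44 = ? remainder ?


9389 = 44 * 213 + 17
Check: 9372 + 17 = 9389

q = 213, r = 17


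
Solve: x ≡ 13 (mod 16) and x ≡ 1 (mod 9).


M = 16*9 = 144
M1 = M/16 = 9, M2 = M/9 = 16
M1^(-1) mod 16 = 9, M2^(-1) mod 9 = 4
x = 13*9*9 + 1*16*4 = 1117
1117 mod 144 = 109
Check: 109 mod 16 = 13 ✓, 109 mod 9 = 1 ✓

x ≡ 109 (mod 144)


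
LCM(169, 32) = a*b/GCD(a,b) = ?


GCD(169, 32) = 1
LCM = 169*32/1 = 5408/1 = 5408

LCM = 5408


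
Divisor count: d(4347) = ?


4347 = 3^3 × 7^1 × 23^1
d(4347) = (3+1) × (1+1) × (1+1) = 16

16 divisors


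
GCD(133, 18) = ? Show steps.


133 = 7 * 18 + 7
18 = 2 * 7 + 4
7 = 1 * 4 + 3
4 = 1 * 3 + 1
3 = 3 * 1 + 0
GCD = 1


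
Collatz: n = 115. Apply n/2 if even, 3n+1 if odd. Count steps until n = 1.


115 → 346 → 173 → 520 → 260 → 130 → 65 → 196 → 98 → 49 → 148 → 74 → 37 → 112 → 56 → 28 → 14 → 7 → 22 → 11 → 34 → 17 → 52 → 26 → 13 → 40 → 20 → 10 → 5 → 16 → 8 → 4 → 2 → 1
Total steps = 33

33 steps


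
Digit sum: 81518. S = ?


8 + 1 + 5 + 1 + 8 = 23


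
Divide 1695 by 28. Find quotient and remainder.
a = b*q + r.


1695 = 28 * 60 + 15
Check: 1680 + 15 = 1695

q = 60, r = 15


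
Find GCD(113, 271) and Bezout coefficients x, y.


Tabular extended Euclidean (each row: r = 113*s + 271*t):
r=113, s=1, t=0
r=271, s=0, t=1
q=0: r=113, s=1, t=0   [113*(1) + 271*(0) = 113]
q=2: r=45, s=-2, t=1   [113*(-2) + 271*(1) = 45]
q=2: r=23, s=5, t=-2   [113*(5) + 271*(-2) = 23]
q=1: r=22, s=-7, t=3   [113*(-7) + 271*(3) = 22]
q=1: r=1, s=12, t=-5   [113*(12) + 271*(-5) = 1]
q=22: r=0, s=-271, t=113   [113*(-271) + 271*(113) = 0]
GCD = 1; from the row with r=1: x=12, y=-5
Check: 113*(12) + 271*(-5) = 1356 - 1355 = 1

GCD = 1, x = 12, y = -5


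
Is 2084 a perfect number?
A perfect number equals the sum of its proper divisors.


Proper divisors of 2084: 1, 2, 4, 521, 1042
Sum = 1 + 2 + 4 + 521 + 1042 = 1570

No, 2084 is not perfect (1570 ≠ 2084)


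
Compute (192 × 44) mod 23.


192 × 44 = 8448
8448 mod 23 = 7


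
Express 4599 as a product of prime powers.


4599 / 3 = 1533
1533 / 3 = 511
511 / 7 = 73
73 / 73 = 1
4599 = 3^2 × 7 × 73


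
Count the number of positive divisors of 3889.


3889 = 3889^1
d(3889) = (1+1) = 2

2 divisors


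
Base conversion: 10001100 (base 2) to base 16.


10001100 (base 2) = 140 (decimal)
140 (decimal) = 8C (base 16)


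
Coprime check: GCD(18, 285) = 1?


Euclidean algorithm:
285 = 15 * 18 + 15
18 = 1 * 15 + 3
15 = 5 * 3 + 0
GCD(18, 285) = 3

No, not coprime (GCD = 3)


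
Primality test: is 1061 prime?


Check divisors up to sqrt(1061) = 32.5730
No divisors found.
1061 is prime.

Yes, 1061 is prime


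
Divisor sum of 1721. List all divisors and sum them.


Divisors of 1721: 1, 1721
Sum = 1 + 1721 = 1722

σ(1721) = 1722


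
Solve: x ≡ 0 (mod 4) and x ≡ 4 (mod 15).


M = 4*15 = 60
M1 = M/4 = 15, M2 = M/15 = 4
M1^(-1) mod 4 = 3, M2^(-1) mod 15 = 4
x = 0*15*3 + 4*4*4 = 64
64 mod 60 = 4
Check: 4 mod 4 = 0 ✓, 4 mod 15 = 4 ✓

x ≡ 4 (mod 60)


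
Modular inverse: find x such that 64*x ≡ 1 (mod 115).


Use the extended Euclidean algorithm on (115, 64); each row r = 115*s + 64*t:
r=115, s=1, t=0
r=64, s=0, t=1
q=1: r=51, s=1, t=-1   [115*(1) + 64*(-1) = 51]
q=1: r=13, s=-1, t=2   [115*(-1) + 64*(2) = 13]
q=3: r=12, s=4, t=-7   [115*(4) + 64*(-7) = 12]
q=1: r=1, s=-5, t=9   [115*(-5) + 64*(9) = 1]
q=12: r=0, s=64, t=-115   [115*(64) + 64*(-115) = 0]
GCD = 1 with t = 9, so 64*(9) ≡ 1 (mod 115)
Inverse = 9 mod 115 = 9
Check: 64 * 9 = 576 ≡ 1 (mod 115)

64^(-1) ≡ 9 (mod 115)


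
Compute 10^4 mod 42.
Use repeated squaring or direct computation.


10^1 mod 42 = 10
10^2 mod 42 = 16
10^3 mod 42 = 34
10^4 mod 42 = 4


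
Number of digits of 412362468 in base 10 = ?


412362468 has 9 digits in base 10
floor(log10(412362468)) + 1 = floor(8.6153) + 1 = 9

9 digits (base 10)


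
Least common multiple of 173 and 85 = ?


GCD(173, 85) = 1
LCM = 173*85/1 = 14705/1 = 14705

LCM = 14705


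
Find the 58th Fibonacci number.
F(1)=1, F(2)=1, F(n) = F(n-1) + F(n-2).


Sequence: 1, 1, 2, 3, 5, 8, 13, 21, 34, 55, 89, 144, 233, 377, 610, 987, 1597, 2584, 4181, 6765, 10946, 17711, 28657, 46368, 75025, 121393, 196418, 317811, 514229, 832040, 1346269, 2178309, 3524578, 5702887, 9227465, 14930352, 24157817, 39088169, 63245986, 102334155, 165580141, 267914296, 433494437, 701408733, 1134903170, 1836311903, 2971215073, 4807526976, 7778742049, 12586269025, 20365011074, 32951280099, 53316291173, 86267571272, 139583862445, 225851433717, 365435296162, 591286729879
F(58) = 591286729879


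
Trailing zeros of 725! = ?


floor(725/5) = 145
floor(725/25) = 29
floor(725/125) = 5
floor(725/625) = 1
Total = 180

180 trailing zeros


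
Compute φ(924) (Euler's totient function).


924 = 2^2 × 3 × 7 × 11
Prime factors: 2, 3, 7, 11
φ(924) = 924 × (1-1/2) × (1-1/3) × (1-1/7) × (1-1/11)
= 924 × 1/2 × 2/3 × 6/7 × 10/11 = 240

φ(924) = 240


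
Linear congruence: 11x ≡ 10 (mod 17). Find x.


GCD(11, 17) = 1, unique solution
a^(-1) mod 17 = 14
x = 14 * 10 mod 17 = 4

x ≡ 4 (mod 17)


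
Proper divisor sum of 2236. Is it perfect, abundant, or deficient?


Proper divisors: 1, 2, 4, 13, 26, 43, 52, 86, 172, 559, 1118
Sum = 1 + 2 + 4 + 13 + 26 + 43 + 52 + 86 + 172 + 559 + 1118 = 2076
2076 < 2236 → deficient

s(2236) = 2076 (deficient)
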